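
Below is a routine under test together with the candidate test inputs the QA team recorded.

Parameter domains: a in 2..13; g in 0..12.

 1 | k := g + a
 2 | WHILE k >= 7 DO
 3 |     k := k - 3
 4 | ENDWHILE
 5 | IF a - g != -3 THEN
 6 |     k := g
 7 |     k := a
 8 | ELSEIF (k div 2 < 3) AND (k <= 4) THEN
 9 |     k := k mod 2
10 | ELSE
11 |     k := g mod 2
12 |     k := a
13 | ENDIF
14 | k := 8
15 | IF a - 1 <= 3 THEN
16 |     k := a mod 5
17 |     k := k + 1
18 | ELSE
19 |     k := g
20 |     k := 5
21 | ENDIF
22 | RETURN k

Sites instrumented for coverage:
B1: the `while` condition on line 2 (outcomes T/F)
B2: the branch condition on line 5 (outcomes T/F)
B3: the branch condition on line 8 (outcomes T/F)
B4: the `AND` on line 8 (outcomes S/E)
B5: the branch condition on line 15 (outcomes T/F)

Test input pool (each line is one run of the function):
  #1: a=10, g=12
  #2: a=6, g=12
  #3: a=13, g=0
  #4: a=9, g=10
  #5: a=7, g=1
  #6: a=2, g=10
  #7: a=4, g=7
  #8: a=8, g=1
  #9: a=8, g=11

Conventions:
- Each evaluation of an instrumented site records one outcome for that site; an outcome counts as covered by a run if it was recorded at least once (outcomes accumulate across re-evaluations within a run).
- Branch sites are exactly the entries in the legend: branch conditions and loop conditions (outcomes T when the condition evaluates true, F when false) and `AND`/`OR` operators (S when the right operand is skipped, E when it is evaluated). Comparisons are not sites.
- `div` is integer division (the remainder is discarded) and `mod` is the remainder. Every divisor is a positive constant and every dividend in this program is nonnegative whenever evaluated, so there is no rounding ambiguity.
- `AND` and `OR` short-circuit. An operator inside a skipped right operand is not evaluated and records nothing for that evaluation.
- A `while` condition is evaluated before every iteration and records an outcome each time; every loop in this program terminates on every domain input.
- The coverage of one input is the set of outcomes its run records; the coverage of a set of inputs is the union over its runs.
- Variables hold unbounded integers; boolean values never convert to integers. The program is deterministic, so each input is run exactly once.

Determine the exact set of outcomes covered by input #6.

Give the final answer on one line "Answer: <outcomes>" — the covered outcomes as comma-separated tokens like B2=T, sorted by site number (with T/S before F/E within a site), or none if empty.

Tracing the run of input #6 (a=2, g=10):
  B1->T, B1->T, B1->F, B2->T, B5->T
collecting distinct outcomes: B1=T, B1=F, B2=T, B5=T

Answer: B1=T, B1=F, B2=T, B5=T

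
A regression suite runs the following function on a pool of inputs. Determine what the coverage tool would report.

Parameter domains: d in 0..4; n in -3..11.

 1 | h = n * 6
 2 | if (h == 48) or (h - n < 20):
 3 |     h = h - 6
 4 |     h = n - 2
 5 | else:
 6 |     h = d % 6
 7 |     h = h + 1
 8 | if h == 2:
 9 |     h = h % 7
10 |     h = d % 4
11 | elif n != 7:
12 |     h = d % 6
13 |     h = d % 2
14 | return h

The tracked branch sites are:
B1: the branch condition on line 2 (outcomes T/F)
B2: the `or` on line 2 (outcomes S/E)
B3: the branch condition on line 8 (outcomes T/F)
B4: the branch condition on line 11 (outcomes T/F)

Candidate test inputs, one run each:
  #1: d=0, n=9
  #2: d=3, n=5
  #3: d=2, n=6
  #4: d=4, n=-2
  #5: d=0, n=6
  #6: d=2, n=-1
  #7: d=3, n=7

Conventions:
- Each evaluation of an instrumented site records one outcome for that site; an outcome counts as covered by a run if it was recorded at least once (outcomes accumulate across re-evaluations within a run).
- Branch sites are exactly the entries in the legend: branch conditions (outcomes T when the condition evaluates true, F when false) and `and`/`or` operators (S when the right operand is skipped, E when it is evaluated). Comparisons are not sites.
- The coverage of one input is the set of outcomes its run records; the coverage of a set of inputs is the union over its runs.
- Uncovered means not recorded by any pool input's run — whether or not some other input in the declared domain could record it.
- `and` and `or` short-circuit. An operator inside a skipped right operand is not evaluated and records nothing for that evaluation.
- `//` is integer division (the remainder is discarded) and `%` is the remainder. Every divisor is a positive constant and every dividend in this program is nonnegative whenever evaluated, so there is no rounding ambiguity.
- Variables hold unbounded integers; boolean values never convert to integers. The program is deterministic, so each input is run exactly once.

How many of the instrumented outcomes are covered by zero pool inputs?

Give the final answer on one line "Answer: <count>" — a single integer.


input #1, d=0, n=9: events B2->E, B1->F, B3->F, B4->T; outcomes B1=F, B2=E, B3=F, B4=T
input #2, d=3, n=5: events B2->E, B1->F, B3->F, B4->T; outcomes B1=F, B2=E, B3=F, B4=T
input #3, d=2, n=6: events B2->E, B1->F, B3->F, B4->T; outcomes B1=F, B2=E, B3=F, B4=T
input #4, d=4, n=-2: events B2->E, B1->T, B3->F, B4->T; outcomes B1=T, B2=E, B3=F, B4=T
input #5, d=0, n=6: events B2->E, B1->F, B3->F, B4->T; outcomes B1=F, B2=E, B3=F, B4=T
input #6, d=2, n=-1: events B2->E, B1->T, B3->F, B4->T; outcomes B1=T, B2=E, B3=F, B4=T
input #7, d=3, n=7: events B2->E, B1->F, B3->F, B4->F; outcomes B1=F, B2=E, B3=F, B4=F
union over the pool: B1=T, B1=F, B2=E, B3=F, B4=T, B4=F
uncovered (2 of 8): B2=S, B3=T
Answer: 2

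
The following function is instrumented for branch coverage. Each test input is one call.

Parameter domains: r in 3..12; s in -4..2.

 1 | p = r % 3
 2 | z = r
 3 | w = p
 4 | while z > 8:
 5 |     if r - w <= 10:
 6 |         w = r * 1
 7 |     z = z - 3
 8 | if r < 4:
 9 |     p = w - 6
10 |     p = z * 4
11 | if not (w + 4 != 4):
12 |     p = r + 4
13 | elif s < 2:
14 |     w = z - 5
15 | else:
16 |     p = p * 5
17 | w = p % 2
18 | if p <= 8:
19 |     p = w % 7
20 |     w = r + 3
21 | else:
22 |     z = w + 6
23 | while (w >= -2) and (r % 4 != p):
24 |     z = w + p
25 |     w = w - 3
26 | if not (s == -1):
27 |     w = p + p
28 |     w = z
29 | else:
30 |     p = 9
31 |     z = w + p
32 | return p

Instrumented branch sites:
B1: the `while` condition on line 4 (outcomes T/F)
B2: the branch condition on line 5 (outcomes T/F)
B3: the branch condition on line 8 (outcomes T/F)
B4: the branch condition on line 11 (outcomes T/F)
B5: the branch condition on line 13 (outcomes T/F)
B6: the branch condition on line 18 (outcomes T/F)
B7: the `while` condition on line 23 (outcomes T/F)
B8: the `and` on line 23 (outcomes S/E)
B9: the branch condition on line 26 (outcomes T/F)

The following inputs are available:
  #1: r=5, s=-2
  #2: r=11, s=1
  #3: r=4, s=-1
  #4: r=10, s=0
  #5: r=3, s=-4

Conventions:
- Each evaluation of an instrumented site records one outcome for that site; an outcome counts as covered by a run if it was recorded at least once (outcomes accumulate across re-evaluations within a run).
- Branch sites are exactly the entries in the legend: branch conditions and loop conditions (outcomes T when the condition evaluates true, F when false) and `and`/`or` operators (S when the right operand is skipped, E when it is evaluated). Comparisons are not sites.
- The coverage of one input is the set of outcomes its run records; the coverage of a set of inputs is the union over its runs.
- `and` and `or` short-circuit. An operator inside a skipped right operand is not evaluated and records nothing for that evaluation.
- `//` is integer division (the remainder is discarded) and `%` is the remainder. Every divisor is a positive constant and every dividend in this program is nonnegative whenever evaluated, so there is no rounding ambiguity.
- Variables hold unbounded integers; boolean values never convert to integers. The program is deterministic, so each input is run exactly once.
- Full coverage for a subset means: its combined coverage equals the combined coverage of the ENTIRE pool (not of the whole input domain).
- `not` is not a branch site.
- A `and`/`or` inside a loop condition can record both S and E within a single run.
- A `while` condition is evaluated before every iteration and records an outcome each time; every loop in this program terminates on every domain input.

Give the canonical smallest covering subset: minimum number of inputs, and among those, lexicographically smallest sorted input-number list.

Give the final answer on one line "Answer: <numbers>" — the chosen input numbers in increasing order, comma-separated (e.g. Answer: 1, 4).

#1 (r=5, s=-2) -> covered: B1=F, B3=F, B4=F, B5=T, B6=T, B7=T, B7=F, B8=S, B8=E, B9=T
#2 (r=11, s=1) -> covered: B1=T, B1=F, B2=T, B3=F, B4=F, B5=T, B6=T, B7=T, B7=F, B8=S, B8=E, B9=T
#3 (r=4, s=-1) -> covered: B1=F, B3=F, B4=F, B5=T, B6=T, B7=T, B7=F, B8=S, B8=E, B9=F
#4 (r=10, s=0) -> covered: B1=T, B1=F, B2=T, B3=F, B4=F, B5=T, B6=T, B7=T, B7=F, B8=S, B8=E, B9=T
#5 (r=3, s=-4) -> covered: B1=F, B3=T, B4=T, B6=T, B7=T, B7=F, B8=S, B8=E, B9=T
union over all inputs: B1=T, B1=F, B2=T, B3=T, B3=F, B4=T, B4=F, B5=T, B6=T, B7=T, B7=F, B8=S, B8=E, B9=T, B9=F (15 outcomes)
no size-1 subset reaches all 15 outcomes (best union: 12/15)
no size-2 subset reaches all 15 outcomes (best union: 14/15)
at size 3, {2, 3, 5} reaches all 15 outcomes; every lexicographically earlier size-3 subset fails

Answer: 2, 3, 5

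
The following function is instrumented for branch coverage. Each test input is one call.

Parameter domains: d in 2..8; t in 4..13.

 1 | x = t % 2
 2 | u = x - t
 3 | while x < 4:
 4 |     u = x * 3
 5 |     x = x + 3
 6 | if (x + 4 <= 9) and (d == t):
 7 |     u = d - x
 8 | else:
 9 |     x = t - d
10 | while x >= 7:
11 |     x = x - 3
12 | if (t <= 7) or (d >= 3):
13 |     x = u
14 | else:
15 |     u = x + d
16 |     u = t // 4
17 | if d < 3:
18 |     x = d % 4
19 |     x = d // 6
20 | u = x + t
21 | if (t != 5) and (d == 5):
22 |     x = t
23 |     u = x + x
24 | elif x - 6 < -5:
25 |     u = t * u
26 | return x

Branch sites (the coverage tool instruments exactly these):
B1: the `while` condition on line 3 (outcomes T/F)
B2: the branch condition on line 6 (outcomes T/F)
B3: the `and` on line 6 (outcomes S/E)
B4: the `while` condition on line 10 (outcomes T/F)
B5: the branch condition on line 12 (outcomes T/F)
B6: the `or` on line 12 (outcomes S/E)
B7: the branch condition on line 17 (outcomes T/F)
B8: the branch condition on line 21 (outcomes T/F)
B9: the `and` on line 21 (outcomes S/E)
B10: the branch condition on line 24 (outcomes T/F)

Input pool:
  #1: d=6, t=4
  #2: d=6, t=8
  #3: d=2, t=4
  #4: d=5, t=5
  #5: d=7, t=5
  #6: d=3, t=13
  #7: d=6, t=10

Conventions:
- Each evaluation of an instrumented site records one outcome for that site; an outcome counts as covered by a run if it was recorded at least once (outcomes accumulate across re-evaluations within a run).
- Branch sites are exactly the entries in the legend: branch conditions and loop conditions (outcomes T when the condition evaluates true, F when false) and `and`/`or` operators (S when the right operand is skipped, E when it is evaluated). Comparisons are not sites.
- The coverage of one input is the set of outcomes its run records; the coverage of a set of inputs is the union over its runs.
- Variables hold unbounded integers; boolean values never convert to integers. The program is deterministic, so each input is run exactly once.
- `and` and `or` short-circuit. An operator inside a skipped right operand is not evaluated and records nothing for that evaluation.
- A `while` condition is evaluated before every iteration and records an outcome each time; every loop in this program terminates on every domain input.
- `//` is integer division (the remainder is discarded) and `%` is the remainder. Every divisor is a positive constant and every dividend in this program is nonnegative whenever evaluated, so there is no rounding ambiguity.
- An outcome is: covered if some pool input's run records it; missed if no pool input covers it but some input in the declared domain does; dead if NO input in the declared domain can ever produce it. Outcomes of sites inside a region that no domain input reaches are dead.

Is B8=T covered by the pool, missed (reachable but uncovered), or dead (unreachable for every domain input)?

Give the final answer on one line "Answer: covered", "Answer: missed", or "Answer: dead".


no pool input records B8=T
but domain input (d=5, t=4) does record it -> reachable, so missed
Answer: missed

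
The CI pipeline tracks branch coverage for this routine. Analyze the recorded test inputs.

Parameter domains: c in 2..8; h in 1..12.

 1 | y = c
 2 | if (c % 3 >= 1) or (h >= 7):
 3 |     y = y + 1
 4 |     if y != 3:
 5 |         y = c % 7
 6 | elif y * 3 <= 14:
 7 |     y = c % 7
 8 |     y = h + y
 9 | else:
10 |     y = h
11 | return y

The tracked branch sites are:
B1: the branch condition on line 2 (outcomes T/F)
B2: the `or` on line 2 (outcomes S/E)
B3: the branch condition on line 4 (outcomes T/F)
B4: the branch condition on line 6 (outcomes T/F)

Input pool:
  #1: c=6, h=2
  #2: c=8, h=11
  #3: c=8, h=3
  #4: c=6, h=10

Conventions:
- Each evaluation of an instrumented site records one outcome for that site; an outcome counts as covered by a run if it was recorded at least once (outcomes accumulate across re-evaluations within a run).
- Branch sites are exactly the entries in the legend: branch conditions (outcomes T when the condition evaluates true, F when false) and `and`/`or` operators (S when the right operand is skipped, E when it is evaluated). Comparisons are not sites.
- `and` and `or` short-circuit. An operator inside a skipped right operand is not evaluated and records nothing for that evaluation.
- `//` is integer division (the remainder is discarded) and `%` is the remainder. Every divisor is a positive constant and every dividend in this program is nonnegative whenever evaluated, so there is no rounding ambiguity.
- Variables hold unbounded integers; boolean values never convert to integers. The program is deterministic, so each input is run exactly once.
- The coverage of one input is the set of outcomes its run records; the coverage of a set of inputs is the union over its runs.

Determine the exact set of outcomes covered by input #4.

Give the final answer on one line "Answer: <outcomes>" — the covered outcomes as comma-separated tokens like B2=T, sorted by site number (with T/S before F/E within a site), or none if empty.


Event log for input #4 (c=6, h=10):
  B2->E, B1->T, B3->T
deduplicating events, the covered set is: B1=T, B2=E, B3=T
Answer: B1=T, B2=E, B3=T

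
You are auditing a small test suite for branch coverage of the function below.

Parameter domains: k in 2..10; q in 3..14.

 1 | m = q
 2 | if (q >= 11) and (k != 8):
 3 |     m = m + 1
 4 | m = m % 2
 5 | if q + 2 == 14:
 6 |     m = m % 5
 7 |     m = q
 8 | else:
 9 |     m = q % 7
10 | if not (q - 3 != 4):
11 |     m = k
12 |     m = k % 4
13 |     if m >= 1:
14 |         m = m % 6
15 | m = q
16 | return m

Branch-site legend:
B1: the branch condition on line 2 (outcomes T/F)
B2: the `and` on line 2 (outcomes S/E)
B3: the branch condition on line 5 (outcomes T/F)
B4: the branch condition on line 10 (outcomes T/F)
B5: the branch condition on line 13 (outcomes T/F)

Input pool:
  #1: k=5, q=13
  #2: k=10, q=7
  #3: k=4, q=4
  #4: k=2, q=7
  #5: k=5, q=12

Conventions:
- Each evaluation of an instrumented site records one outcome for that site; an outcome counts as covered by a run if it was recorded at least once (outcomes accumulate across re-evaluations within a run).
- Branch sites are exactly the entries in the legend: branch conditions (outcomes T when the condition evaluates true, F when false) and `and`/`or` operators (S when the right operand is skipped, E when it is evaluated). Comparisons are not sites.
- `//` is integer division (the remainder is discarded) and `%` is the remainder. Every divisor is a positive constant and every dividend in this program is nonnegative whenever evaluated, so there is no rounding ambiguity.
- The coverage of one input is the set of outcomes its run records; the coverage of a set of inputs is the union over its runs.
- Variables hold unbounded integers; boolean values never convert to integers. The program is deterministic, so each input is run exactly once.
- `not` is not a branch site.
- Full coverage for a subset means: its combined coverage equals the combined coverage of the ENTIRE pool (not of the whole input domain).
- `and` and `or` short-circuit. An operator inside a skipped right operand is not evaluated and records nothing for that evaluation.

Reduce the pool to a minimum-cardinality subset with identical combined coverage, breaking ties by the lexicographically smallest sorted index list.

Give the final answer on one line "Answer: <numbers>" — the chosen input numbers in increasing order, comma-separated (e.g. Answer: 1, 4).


input #1, k=5, q=13: events B2->E, B1->T, B3->F, B4->F; outcomes B1=T, B2=E, B3=F, B4=F
input #2, k=10, q=7: events B2->S, B1->F, B3->F, B4->T, B5->T; outcomes B1=F, B2=S, B3=F, B4=T, B5=T
input #3, k=4, q=4: events B2->S, B1->F, B3->F, B4->F; outcomes B1=F, B2=S, B3=F, B4=F
input #4, k=2, q=7: events B2->S, B1->F, B3->F, B4->T, B5->T; outcomes B1=F, B2=S, B3=F, B4=T, B5=T
input #5, k=5, q=12: events B2->E, B1->T, B3->T, B4->F; outcomes B1=T, B2=E, B3=T, B4=F
together the pool reaches 9 outcomes: B1=T, B1=F, B2=S, B2=E, B3=T, B3=F, B4=T, B4=F, B5=T
size 1 is not enough: best union over all size-1 subsets is 5/9
at size 2, {2, 5} reaches all 9 outcomes; every lexicographically earlier size-2 subset fails
Answer: 2, 5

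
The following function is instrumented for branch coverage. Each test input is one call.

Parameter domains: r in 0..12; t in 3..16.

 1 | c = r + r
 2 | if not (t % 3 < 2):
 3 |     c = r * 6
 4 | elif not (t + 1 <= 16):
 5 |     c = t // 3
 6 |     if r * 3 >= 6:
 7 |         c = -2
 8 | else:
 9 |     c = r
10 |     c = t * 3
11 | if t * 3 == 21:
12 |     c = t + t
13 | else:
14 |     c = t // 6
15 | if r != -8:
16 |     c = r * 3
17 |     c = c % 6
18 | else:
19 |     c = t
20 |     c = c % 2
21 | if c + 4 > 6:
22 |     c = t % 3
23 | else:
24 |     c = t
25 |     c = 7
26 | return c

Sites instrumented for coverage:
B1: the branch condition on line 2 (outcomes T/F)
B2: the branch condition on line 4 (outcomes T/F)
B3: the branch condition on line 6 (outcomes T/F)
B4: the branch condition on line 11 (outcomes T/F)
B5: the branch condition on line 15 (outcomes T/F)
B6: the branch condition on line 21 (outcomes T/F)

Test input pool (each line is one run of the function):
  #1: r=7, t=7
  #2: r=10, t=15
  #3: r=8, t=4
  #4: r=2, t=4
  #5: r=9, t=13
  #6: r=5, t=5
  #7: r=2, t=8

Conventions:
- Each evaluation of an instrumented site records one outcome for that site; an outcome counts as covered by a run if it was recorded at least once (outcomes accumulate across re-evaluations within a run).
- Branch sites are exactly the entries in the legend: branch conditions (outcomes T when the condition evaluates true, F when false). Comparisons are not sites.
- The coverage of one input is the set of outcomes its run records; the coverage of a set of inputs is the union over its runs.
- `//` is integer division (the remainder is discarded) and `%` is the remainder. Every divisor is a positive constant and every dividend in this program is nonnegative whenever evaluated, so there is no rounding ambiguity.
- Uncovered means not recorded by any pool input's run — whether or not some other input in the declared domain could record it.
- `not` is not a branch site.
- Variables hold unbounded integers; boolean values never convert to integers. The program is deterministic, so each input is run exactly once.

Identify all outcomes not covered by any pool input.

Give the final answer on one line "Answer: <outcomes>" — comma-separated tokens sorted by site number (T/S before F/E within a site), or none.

input #1, r=7, t=7: events B1->F, B2->F, B4->T, B5->T, B6->T; outcomes B1=F, B2=F, B4=T, B5=T, B6=T
input #2, r=10, t=15: events B1->F, B2->F, B4->F, B5->T, B6->F; outcomes B1=F, B2=F, B4=F, B5=T, B6=F
input #3, r=8, t=4: events B1->F, B2->F, B4->F, B5->T, B6->F; outcomes B1=F, B2=F, B4=F, B5=T, B6=F
input #4, r=2, t=4: events B1->F, B2->F, B4->F, B5->T, B6->F; outcomes B1=F, B2=F, B4=F, B5=T, B6=F
input #5, r=9, t=13: events B1->F, B2->F, B4->F, B5->T, B6->T; outcomes B1=F, B2=F, B4=F, B5=T, B6=T
input #6, r=5, t=5: events B1->T, B4->F, B5->T, B6->T; outcomes B1=T, B4=F, B5=T, B6=T
input #7, r=2, t=8: events B1->T, B4->F, B5->T, B6->F; outcomes B1=T, B4=F, B5=T, B6=F
union over the pool: B1=T, B1=F, B2=F, B4=T, B4=F, B5=T, B6=T, B6=F
uncovered (4 of 12): B2=T, B3=T, B3=F, B5=F

Answer: B2=T, B3=T, B3=F, B5=F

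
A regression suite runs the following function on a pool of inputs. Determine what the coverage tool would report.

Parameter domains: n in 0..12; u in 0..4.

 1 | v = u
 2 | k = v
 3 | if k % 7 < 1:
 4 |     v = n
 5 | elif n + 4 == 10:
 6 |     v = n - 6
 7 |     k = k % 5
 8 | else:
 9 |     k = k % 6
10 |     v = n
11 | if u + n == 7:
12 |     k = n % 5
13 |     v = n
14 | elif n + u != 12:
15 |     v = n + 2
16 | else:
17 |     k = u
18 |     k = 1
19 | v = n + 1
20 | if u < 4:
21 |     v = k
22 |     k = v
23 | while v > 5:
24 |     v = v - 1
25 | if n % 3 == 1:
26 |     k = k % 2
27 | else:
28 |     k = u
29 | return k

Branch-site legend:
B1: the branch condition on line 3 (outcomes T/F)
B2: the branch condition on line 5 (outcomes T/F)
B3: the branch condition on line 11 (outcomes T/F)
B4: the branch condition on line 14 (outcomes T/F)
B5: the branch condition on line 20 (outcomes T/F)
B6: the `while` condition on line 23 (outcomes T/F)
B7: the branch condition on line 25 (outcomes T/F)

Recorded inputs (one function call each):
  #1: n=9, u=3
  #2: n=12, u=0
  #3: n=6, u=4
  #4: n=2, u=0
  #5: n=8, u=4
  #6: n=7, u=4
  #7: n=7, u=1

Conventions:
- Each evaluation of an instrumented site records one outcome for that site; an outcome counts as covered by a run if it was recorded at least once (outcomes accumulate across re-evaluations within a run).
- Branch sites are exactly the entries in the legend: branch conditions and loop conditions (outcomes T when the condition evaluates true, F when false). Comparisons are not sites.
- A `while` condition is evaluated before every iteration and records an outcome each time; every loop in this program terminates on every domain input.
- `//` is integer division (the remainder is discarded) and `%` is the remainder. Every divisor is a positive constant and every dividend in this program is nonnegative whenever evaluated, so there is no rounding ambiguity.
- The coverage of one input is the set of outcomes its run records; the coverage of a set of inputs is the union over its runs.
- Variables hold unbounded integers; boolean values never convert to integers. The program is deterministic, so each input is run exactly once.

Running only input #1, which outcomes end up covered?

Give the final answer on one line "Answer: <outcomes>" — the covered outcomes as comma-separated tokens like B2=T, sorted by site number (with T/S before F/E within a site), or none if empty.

Simulating input #1 (n=9, u=3) step by step:
  B1->F, B2->F, B3->F, B4->F, B5->T, B6->F, B7->F
as a set, this run covers: B1=F, B2=F, B3=F, B4=F, B5=T, B6=F, B7=F

Answer: B1=F, B2=F, B3=F, B4=F, B5=T, B6=F, B7=F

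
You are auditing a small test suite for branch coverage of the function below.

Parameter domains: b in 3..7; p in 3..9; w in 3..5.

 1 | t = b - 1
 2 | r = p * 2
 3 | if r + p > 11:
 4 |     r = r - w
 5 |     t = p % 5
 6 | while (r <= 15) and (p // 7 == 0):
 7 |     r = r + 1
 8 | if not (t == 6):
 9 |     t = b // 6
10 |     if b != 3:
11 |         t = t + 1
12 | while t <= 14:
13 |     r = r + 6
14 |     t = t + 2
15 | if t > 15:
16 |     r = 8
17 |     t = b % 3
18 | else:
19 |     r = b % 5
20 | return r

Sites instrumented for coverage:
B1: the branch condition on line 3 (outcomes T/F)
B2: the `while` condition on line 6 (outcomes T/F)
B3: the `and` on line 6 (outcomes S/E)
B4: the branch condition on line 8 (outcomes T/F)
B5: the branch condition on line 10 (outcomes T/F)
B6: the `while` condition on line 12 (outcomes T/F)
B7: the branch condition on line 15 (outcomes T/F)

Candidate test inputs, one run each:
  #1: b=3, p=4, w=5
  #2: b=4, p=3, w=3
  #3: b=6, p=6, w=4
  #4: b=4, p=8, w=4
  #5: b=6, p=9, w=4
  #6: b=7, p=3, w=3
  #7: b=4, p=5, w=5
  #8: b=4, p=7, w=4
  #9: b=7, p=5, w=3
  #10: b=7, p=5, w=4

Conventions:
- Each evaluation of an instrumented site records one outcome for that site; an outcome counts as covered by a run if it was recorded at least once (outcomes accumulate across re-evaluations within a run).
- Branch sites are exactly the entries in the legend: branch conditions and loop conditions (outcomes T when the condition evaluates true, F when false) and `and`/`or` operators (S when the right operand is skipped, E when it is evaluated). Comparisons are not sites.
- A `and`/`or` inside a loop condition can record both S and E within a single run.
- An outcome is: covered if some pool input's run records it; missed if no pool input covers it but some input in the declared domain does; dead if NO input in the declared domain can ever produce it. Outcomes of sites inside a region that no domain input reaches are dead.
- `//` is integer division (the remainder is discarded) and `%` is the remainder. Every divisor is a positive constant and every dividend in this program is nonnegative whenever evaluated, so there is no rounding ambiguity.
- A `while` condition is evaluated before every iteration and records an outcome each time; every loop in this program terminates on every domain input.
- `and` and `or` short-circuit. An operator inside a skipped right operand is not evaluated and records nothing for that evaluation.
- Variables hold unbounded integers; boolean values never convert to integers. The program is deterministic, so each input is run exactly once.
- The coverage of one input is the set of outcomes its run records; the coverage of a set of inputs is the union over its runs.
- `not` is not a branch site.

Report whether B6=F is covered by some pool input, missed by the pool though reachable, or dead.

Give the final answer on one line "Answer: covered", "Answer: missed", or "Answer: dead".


B6=F is recorded by pool input(s) 1, 2, 3, 4, 5, 6, 7, 8, 9, 10 -> covered
Answer: covered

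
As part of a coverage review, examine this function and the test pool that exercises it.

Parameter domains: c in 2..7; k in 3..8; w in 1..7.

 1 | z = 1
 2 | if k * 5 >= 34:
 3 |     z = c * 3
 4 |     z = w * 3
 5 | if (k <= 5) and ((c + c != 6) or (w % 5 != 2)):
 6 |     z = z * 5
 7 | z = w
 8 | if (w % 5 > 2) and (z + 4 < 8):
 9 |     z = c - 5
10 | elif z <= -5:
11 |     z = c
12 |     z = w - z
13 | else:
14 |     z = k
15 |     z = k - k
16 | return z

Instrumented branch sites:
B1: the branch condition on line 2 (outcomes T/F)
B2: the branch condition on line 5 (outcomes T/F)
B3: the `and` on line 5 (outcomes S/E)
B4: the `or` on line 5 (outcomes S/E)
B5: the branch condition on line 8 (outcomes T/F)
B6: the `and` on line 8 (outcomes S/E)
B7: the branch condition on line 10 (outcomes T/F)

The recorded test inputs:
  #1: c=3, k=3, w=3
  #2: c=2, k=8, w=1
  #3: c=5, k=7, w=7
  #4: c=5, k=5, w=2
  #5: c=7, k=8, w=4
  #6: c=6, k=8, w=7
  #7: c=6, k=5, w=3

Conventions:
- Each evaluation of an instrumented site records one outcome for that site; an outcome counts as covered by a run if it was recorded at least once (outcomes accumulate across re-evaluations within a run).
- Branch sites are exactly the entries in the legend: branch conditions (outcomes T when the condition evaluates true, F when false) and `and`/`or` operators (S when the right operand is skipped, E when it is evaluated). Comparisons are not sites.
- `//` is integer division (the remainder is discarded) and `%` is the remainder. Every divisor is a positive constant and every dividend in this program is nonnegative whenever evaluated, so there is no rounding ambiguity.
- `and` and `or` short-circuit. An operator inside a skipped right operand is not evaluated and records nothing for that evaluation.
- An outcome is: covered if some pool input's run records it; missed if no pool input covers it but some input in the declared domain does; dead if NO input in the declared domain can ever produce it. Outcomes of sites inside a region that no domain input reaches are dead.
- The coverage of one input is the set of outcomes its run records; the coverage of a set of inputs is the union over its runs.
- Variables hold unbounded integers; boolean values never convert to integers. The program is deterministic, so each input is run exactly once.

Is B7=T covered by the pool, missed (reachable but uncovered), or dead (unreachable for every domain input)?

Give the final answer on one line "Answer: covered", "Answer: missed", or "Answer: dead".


no pool input records B7=T
checking all 252 inputs in the declared domain: B7=T is never recorded -> dead
Answer: dead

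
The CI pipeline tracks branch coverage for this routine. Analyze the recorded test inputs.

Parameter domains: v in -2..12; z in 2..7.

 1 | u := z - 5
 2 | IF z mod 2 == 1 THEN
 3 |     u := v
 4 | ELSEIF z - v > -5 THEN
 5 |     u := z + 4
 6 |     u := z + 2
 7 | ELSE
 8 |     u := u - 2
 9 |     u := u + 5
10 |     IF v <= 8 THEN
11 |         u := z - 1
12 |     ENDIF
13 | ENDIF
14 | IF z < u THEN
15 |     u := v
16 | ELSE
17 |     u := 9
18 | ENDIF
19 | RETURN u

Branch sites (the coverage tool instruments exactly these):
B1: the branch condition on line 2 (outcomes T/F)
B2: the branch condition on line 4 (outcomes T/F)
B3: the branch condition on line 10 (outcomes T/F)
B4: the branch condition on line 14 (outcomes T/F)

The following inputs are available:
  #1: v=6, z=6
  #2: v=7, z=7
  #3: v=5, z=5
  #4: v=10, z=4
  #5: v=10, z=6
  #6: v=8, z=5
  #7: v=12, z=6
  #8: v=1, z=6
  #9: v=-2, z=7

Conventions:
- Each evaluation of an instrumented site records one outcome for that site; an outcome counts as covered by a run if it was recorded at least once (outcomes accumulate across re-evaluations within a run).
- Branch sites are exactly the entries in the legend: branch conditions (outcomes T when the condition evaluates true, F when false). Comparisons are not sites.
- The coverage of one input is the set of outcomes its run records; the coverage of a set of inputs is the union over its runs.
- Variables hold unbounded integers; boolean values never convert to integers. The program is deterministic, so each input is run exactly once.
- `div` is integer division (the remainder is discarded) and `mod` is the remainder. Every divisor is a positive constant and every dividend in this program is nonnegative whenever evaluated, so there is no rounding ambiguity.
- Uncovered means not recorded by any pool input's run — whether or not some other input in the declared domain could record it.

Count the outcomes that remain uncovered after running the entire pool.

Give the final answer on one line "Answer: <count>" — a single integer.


input #1 (v=6, z=6): events B1->F, B2->T, B4->T; covers B1=F, B2=T, B4=T
input #2 (v=7, z=7): events B1->T, B4->F; covers B1=T, B4=F
input #3 (v=5, z=5): events B1->T, B4->F; covers B1=T, B4=F
input #4 (v=10, z=4): events B1->F, B2->F, B3->F, B4->F; covers B1=F, B2=F, B3=F, B4=F
input #5 (v=10, z=6): events B1->F, B2->T, B4->T; covers B1=F, B2=T, B4=T
input #6 (v=8, z=5): events B1->T, B4->T; covers B1=T, B4=T
input #7 (v=12, z=6): events B1->F, B2->F, B3->F, B4->F; covers B1=F, B2=F, B3=F, B4=F
input #8 (v=1, z=6): events B1->F, B2->T, B4->T; covers B1=F, B2=T, B4=T
input #9 (v=-2, z=7): events B1->T, B4->F; covers B1=T, B4=F
union over the pool: B1=T, B1=F, B2=T, B2=F, B3=F, B4=T, B4=F
uncovered (1 of 8): B3=T
Answer: 1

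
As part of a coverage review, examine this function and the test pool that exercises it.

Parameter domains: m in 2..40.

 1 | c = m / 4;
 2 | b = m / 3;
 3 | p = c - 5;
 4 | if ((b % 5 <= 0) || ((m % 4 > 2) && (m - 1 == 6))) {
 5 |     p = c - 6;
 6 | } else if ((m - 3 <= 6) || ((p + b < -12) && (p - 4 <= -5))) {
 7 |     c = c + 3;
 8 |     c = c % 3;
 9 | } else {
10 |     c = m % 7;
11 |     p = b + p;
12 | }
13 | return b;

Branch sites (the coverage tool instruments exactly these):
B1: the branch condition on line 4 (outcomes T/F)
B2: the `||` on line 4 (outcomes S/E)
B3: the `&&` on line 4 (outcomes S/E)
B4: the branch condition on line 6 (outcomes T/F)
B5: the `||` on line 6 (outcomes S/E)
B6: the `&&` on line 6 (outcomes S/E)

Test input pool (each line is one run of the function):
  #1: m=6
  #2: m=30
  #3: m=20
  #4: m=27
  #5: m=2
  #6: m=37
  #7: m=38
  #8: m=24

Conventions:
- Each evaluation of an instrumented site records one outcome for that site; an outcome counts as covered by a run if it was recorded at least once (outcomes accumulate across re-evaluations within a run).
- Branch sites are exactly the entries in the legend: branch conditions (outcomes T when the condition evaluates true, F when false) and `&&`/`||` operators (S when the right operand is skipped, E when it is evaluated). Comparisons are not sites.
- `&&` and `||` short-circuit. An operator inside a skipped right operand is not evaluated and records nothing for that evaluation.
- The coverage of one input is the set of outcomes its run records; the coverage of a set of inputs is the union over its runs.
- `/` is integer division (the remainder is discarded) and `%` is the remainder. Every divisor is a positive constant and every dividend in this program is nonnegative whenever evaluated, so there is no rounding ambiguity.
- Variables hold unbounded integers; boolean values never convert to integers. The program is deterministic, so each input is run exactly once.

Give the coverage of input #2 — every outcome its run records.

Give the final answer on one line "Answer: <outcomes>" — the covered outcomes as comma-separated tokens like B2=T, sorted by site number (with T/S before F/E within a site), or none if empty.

Event log for input #2 (m=30):
  B2->S, B1->T
distinct outcomes covered: B1=T, B2=S

Answer: B1=T, B2=S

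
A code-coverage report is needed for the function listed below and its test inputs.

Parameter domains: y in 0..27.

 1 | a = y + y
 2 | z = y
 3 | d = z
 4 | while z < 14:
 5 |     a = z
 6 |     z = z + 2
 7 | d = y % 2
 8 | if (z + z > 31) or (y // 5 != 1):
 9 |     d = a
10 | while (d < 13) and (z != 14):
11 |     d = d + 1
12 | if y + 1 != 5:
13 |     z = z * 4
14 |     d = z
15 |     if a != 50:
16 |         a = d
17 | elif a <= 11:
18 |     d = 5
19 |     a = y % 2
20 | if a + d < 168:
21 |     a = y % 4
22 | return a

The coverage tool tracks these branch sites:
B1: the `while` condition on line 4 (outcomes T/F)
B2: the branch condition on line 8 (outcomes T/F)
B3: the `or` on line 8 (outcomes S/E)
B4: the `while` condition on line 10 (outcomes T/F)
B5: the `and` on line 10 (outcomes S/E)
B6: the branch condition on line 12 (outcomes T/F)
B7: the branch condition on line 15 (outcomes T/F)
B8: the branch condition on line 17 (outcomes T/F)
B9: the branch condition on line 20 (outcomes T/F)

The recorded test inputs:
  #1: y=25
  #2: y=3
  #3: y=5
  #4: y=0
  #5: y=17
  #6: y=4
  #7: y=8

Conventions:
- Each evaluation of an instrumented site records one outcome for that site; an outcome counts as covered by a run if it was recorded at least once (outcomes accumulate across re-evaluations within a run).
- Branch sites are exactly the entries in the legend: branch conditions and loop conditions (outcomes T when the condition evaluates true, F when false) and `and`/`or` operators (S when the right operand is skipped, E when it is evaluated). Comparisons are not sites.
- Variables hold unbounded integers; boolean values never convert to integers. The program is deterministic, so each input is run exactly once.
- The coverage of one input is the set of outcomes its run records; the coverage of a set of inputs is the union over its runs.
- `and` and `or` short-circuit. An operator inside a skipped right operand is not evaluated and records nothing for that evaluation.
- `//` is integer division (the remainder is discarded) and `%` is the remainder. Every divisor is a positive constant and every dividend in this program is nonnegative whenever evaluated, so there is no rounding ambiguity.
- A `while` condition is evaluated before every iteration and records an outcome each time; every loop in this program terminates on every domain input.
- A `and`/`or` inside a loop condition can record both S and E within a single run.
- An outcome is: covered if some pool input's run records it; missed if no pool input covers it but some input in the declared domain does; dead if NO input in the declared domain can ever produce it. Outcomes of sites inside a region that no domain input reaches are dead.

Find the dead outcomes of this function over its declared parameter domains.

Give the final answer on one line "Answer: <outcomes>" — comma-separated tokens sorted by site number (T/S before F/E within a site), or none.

exhaustive pass over the 28-input domain:
  B8=T: no domain input ever produces it -> dead
  reachable outcomes have witnesses, e.g. B1=T (e.g. y=0), B1=F (e.g. y=0), B2=T (e.g. y=0), B2=F (e.g. y=5)

Answer: B8=T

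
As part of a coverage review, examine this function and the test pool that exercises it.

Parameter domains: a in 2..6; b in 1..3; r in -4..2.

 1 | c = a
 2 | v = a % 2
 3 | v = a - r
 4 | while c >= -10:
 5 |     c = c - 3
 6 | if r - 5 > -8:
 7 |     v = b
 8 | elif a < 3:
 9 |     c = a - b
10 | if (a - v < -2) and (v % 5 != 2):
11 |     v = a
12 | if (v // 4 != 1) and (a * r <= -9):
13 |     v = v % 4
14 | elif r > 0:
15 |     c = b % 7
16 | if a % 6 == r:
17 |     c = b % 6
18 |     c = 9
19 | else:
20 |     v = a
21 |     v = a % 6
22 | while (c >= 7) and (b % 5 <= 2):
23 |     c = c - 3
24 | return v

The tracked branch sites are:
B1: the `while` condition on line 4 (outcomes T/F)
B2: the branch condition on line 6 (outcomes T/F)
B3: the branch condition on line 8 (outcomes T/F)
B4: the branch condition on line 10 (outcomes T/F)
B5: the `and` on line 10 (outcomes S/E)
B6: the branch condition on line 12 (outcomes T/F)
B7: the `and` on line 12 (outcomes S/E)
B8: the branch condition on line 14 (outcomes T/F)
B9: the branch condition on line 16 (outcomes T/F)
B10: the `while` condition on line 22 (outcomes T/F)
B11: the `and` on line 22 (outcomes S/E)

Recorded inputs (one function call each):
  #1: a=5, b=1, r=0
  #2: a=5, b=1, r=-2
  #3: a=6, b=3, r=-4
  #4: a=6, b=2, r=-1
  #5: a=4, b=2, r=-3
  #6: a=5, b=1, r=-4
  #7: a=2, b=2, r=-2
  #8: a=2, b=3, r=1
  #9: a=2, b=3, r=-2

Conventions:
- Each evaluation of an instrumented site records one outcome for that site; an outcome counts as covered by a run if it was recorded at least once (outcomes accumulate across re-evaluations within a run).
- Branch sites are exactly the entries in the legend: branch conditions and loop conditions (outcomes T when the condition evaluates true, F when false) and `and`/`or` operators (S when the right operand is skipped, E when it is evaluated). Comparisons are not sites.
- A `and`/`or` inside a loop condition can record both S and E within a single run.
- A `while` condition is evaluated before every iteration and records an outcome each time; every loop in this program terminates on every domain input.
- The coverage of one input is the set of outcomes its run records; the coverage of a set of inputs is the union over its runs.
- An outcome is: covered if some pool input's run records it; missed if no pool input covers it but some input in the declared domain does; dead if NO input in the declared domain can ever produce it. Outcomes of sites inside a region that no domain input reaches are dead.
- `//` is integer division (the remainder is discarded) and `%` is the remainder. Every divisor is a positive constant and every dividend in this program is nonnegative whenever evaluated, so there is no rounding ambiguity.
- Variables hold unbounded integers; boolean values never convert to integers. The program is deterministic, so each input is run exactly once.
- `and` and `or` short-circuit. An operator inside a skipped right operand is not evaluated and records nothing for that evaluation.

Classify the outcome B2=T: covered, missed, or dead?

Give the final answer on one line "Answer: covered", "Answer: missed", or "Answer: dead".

B2=T is recorded by pool input(s) 1, 2, 4, 7, 8, 9 -> covered

Answer: covered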